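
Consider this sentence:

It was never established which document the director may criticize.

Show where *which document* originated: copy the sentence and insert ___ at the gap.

It was never established which document the director may criticize ___.

Underlying clause: The director may criticize which document.
'which document' is the direct object of 'criticize'. The gap is right after 'criticize'.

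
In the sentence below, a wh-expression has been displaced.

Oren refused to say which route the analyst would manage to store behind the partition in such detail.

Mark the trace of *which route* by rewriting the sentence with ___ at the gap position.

Oren refused to say which route the analyst would manage to store ___ behind the partition in such detail.

Pre-movement form: The analyst would manage to store which route behind the partition in such detail.
'which route' is the direct object of 'store'. The gap is right after 'store'.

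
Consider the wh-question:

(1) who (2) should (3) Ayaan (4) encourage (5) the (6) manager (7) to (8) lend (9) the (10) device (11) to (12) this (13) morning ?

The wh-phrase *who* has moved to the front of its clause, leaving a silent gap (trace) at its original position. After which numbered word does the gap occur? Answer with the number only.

Underlying clause: Ayaan should encourage the manager to lend the device to who this morning.
The filler 'who' is interpreted as the object of the preposition 'to' (recipient of 'lend'). Wh-movement fronts it, leaving a gap right after 'to':
Who should Ayaan encourage the manager to lend the device to ___ this morning?
'to' is word 11.

11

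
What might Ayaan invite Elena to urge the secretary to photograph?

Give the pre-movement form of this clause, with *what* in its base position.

Ayaan might invite Elena to urge the secretary to photograph what.

'what' functions as the direct object of 'photograph'. Wh-movement fronts it, leaving a gap right after 'photograph':
What might Ayaan invite Elena to urge the secretary to photograph ___?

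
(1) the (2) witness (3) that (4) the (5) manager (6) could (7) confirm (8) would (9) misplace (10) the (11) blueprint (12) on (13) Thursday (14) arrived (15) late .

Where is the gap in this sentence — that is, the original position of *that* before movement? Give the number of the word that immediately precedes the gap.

7

The filler 'that' is interpreted as the subject of the clause embedded under 'confirm'. It moves to the left edge, and the trace sits right after 'confirm':
The witness that the manager could confirm ___ would misplace the blueprint on Thursday arrived late.
'confirm' is word 7.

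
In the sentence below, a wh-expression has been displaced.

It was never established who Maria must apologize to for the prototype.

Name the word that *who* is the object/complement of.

to

Before movement: Maria must apologize to who for the prototype.
'who' functions as the object of the preposition 'to'. Wh-movement fronts it, leaving a gap right after 'to':
It was never established who Maria must apologize to ___ for the prototype.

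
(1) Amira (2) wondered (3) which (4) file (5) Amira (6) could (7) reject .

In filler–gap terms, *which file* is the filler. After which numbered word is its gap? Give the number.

Underlying clause: Amira could reject which file.
'which file' functions as the direct object of 'reject'. Fronting leaves a gap immediately after 'reject':
Amira wondered which file Amira could reject ___.
'reject' is word 7.

7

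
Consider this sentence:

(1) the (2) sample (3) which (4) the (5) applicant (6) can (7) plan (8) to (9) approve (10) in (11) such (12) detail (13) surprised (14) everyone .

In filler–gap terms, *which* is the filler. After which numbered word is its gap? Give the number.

9

The filler 'which' is interpreted as the direct object of 'approve'. Fronting leaves a gap immediately after 'approve':
The sample which the applicant can plan to approve ___ in such detail surprised everyone.
'approve' is word 9.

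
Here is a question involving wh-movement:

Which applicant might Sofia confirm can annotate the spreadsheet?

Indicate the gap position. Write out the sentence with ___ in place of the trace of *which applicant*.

Which applicant might Sofia confirm ___ can annotate the spreadsheet?

Before movement: Sofia might confirm which applicant can annotate the spreadsheet.
The filler 'which applicant' is interpreted as the subject of the clause embedded under 'confirm'. The gap is right after 'confirm'.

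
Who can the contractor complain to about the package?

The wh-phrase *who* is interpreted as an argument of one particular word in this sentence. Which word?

to

Pre-movement form: The contractor can complain to who about the package.
The filler 'who' is interpreted as the object of the preposition 'to'. Fronting leaves a gap immediately after 'to':
Who can the contractor complain to ___ about the package?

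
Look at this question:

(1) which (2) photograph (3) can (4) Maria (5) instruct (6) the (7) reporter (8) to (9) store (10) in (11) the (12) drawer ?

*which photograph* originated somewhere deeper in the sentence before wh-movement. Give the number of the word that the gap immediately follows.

9

Pre-movement form: Maria can instruct the reporter to store which photograph in the drawer.
'which photograph' is the direct object of 'store'. It moves to the left edge, and the trace sits right after 'store':
Which photograph can Maria instruct the reporter to store ___ in the drawer?
'store' is word 9.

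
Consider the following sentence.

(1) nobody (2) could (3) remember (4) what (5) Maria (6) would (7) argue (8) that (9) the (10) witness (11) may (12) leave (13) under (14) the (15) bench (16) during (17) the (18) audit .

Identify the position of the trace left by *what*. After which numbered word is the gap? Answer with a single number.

12

Underlying clause: Maria would argue that the witness may leave what under the bench during the audit.
'what' functions as the direct object of 'leave'. Wh-movement fronts it, leaving a gap right after 'leave':
Nobody could remember what Maria would argue that the witness may leave ___ under the bench during the audit.
'leave' is word 12.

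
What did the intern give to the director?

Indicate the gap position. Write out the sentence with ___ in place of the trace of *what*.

Before movement: The intern did give what to the director.
'what' is the direct object of 'give'. The gap is right after 'give'.

What did the intern give ___ to the director?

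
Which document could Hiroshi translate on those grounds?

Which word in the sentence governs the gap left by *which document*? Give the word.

translate

Pre-movement form: Hiroshi could translate which document on those grounds.
'which document' functions as the direct object of 'translate'. It moves to the left edge, and the trace sits right after 'translate':
Which document could Hiroshi translate ___ on those grounds?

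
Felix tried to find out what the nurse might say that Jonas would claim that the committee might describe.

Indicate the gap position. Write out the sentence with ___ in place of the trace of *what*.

Pre-movement form: The nurse might say that Jonas would claim that the committee might describe what.
'what' functions as the direct object of 'describe'. The gap is right after 'describe'.

Felix tried to find out what the nurse might say that Jonas would claim that the committee might describe ___.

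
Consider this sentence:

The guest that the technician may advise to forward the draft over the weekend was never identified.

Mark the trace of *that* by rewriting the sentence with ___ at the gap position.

'that' is the direct object of 'advise'. The gap is right after 'advise'.

The guest that the technician may advise ___ to forward the draft over the weekend was never identified.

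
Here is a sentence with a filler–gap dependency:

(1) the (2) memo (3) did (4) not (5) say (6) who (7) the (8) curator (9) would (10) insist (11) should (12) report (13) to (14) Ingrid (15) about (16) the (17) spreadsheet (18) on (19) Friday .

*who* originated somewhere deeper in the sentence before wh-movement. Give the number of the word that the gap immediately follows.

Underlying clause: The curator would insist who should report to Ingrid about the spreadsheet on Friday.
The filler 'who' is interpreted as the subject of the clause embedded under 'insist'. Fronting leaves a gap immediately after 'insist':
The memo did not say who the curator would insist ___ should report to Ingrid about the spreadsheet on Friday.
'insist' is word 10.

10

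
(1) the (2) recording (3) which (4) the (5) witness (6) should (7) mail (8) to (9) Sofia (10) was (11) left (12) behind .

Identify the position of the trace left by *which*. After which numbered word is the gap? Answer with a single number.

7

The filler 'which' is interpreted as the direct object of 'mail'. It moves to the left edge, and the trace sits right after 'mail':
The recording which the witness should mail ___ to Sofia was left behind.
'mail' is word 7.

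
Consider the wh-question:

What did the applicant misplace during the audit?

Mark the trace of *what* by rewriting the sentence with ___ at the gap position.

Pre-movement form: The applicant did misplace what during the audit.
The filler 'what' is interpreted as the direct object of 'misplace'. The gap is right after 'misplace'.

What did the applicant misplace ___ during the audit?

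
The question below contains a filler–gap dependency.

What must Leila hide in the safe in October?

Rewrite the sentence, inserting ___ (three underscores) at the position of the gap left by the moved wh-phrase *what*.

What must Leila hide ___ in the safe in October?

In situ: Leila must hide what in the safe in October.
'what' is the direct object of 'hide'. The gap is right after 'hide'.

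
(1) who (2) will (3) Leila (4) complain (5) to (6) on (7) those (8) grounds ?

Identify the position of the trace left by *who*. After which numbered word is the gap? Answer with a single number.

In situ: Leila will complain to who on those grounds.
'who' functions as the object of the preposition 'to'. Wh-movement fronts it, leaving a gap right after 'to':
Who will Leila complain to ___ on those grounds?
'to' is word 5.

5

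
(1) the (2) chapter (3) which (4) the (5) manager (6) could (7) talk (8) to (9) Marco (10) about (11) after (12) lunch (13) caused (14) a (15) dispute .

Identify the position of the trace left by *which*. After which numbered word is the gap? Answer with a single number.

10

'which' is the object of the preposition 'about'. It moves to the left edge, and the trace sits right after 'about':
The chapter which the manager could talk to Marco about ___ after lunch caused a dispute.
'about' is word 10.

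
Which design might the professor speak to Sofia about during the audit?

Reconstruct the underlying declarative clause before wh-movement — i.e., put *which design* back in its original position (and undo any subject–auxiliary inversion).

'which design' functions as the object of the preposition 'about'. Wh-movement fronts it, leaving a gap right after 'about':
Which design might the professor speak to Sofia about ___ during the audit?

The professor might speak to Sofia about which design during the audit.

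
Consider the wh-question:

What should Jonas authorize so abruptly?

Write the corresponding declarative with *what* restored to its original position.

Jonas should authorize what so abruptly.

The filler 'what' is interpreted as the direct object of 'authorize'. Fronting leaves a gap immediately after 'authorize':
What should Jonas authorize ___ so abruptly?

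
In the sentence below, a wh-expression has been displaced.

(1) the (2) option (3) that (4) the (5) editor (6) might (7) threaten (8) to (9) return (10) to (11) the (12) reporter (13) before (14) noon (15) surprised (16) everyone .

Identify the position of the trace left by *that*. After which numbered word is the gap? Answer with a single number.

'that' functions as the direct object of 'return'. Fronting leaves a gap immediately after 'return':
The option that the editor might threaten to return ___ to the reporter before noon surprised everyone.
'return' is word 9.

9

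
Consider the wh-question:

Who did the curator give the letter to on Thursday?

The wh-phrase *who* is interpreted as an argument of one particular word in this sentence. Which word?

to

Before movement: The curator did give the letter to who on Thursday.
'who' is the object of the preposition 'to' (recipient of 'give'). Wh-movement fronts it, leaving a gap right after 'to':
Who did the curator give the letter to ___ on Thursday?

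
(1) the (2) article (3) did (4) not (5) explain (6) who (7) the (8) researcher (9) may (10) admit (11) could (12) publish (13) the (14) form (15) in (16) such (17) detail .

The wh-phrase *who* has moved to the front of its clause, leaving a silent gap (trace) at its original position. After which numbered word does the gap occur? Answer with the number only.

Pre-movement form: The researcher may admit who could publish the form in such detail.
'who' functions as the subject of the clause embedded under 'admit'. Fronting leaves a gap immediately after 'admit':
The article did not explain who the researcher may admit ___ could publish the form in such detail.
'admit' is word 10.

10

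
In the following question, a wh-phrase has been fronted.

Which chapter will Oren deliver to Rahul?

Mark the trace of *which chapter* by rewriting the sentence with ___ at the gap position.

Pre-movement form: Oren will deliver which chapter to Rahul.
'which chapter' functions as the direct object of 'deliver'. The gap is right after 'deliver'.

Which chapter will Oren deliver ___ to Rahul?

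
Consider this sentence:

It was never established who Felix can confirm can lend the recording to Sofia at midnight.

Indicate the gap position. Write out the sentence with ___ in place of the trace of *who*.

It was never established who Felix can confirm ___ can lend the recording to Sofia at midnight.

Pre-movement form: Felix can confirm who can lend the recording to Sofia at midnight.
'who' functions as the subject of the clause embedded under 'confirm'. The gap is right after 'confirm'.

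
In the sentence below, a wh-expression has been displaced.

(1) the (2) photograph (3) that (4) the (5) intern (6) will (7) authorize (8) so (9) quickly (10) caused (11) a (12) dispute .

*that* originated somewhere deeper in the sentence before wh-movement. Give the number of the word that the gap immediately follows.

'that' functions as the direct object of 'authorize'. It moves to the left edge, and the trace sits right after 'authorize':
The photograph that the intern will authorize ___ so quickly caused a dispute.
'authorize' is word 7.

7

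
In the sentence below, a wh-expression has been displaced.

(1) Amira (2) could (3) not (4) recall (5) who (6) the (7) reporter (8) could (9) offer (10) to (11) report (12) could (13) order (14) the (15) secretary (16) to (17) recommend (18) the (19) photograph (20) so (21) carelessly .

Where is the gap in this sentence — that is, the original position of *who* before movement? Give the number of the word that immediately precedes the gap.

11

Pre-movement form: The reporter could offer to report who could order the secretary to recommend the photograph so carelessly.
The filler 'who' is interpreted as the subject of the clause embedded under 'report'. Fronting leaves a gap immediately after 'report':
Amira could not recall who the reporter could offer to report ___ could order the secretary to recommend the photograph so carelessly.
'report' is word 11.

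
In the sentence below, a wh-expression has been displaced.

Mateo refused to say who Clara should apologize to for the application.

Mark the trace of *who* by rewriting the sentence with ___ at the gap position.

Mateo refused to say who Clara should apologize to ___ for the application.

Underlying clause: Clara should apologize to who for the application.
The filler 'who' is interpreted as the object of the preposition 'to'. The gap is right after 'to'.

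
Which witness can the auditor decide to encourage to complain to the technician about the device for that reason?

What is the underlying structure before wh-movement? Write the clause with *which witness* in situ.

The auditor can decide to encourage which witness to complain to the technician about the device for that reason.

'which witness' is the direct object of 'encourage'. It moves to the left edge, and the trace sits right after 'encourage':
Which witness can the auditor decide to encourage ___ to complain to the technician about the device for that reason?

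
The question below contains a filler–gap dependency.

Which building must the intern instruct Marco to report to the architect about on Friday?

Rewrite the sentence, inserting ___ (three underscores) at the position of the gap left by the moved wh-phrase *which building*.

Underlying clause: The intern must instruct Marco to report to the architect about which building on Friday.
'which building' functions as the object of the preposition 'about'. The gap is right after 'about'.

Which building must the intern instruct Marco to report to the architect about ___ on Friday?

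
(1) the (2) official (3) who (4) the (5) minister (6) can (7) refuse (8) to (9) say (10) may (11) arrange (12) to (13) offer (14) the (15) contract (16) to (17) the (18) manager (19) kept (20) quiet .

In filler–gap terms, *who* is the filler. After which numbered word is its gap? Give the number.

9

'who' is the subject of the clause embedded under 'say'. Wh-movement fronts it, leaving a gap right after 'say':
The official who the minister can refuse to say ___ may arrange to offer the contract to the manager kept quiet.
'say' is word 9.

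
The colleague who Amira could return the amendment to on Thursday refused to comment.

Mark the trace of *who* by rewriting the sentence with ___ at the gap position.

The colleague who Amira could return the amendment to ___ on Thursday refused to comment.

'who' functions as the object of the preposition 'to' (recipient of 'return'). The gap is right after 'to'.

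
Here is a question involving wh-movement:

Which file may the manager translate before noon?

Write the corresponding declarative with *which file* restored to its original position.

'which file' functions as the direct object of 'translate'. Fronting leaves a gap immediately after 'translate':
Which file may the manager translate ___ before noon?

The manager may translate which file before noon.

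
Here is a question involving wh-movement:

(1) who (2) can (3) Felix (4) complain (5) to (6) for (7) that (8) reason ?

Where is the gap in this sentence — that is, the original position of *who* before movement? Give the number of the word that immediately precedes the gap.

5

Before movement: Felix can complain to who for that reason.
'who' is the object of the preposition 'to'. Wh-movement fronts it, leaving a gap right after 'to':
Who can Felix complain to ___ for that reason?
'to' is word 5.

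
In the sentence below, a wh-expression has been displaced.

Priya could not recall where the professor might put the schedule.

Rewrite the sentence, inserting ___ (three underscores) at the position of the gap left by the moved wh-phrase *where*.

Priya could not recall where the professor might put the schedule ___.

Pre-movement form: The professor might put the schedule where.
'where' functions as the locative complement of 'put'. The gap is right after 'schedule'.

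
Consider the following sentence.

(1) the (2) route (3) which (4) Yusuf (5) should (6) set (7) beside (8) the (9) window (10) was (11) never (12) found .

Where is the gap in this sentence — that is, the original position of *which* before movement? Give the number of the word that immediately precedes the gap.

'which' is the direct object of 'set'. Wh-movement fronts it, leaving a gap right after 'set':
The route which Yusuf should set ___ beside the window was never found.
'set' is word 6.

6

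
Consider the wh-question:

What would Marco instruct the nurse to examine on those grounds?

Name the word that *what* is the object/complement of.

Underlying clause: Marco would instruct the nurse to examine what on those grounds.
'what' is the direct object of 'examine'. Wh-movement fronts it, leaving a gap right after 'examine':
What would Marco instruct the nurse to examine ___ on those grounds?

examine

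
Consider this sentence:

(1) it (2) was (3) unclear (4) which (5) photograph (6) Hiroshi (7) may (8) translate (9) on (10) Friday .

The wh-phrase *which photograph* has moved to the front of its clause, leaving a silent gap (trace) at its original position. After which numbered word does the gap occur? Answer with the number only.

8

Underlying clause: Hiroshi may translate which photograph on Friday.
'which photograph' functions as the direct object of 'translate'. It moves to the left edge, and the trace sits right after 'translate':
It was unclear which photograph Hiroshi may translate ___ on Friday.
'translate' is word 8.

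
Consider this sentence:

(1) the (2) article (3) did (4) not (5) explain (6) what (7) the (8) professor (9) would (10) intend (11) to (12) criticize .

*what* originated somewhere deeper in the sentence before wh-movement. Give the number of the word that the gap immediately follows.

12

Before movement: The professor would intend to criticize what.
'what' is the direct object of 'criticize'. Fronting leaves a gap immediately after 'criticize':
The article did not explain what the professor would intend to criticize ___.
'criticize' is word 12.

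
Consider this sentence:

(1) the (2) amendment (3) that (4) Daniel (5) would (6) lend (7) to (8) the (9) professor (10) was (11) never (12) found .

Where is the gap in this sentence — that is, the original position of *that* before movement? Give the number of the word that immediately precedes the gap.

6

'that' functions as the direct object of 'lend'. Wh-movement fronts it, leaving a gap right after 'lend':
The amendment that Daniel would lend ___ to the professor was never found.
'lend' is word 6.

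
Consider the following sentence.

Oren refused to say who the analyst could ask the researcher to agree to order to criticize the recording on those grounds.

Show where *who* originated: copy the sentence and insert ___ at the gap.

In situ: The analyst could ask the researcher to agree to order who to criticize the recording on those grounds.
'who' functions as the direct object of 'order'. The gap is right after 'order'.

Oren refused to say who the analyst could ask the researcher to agree to order ___ to criticize the recording on those grounds.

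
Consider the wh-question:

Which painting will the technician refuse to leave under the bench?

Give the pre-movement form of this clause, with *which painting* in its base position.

The technician will refuse to leave which painting under the bench.

'which painting' functions as the direct object of 'leave'. Wh-movement fronts it, leaving a gap right after 'leave':
Which painting will the technician refuse to leave ___ under the bench?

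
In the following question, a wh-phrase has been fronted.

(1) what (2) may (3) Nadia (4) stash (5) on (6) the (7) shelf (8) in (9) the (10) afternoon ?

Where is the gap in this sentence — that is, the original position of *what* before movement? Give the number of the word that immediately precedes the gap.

In situ: Nadia may stash what on the shelf in the afternoon.
'what' functions as the direct object of 'stash'. It moves to the left edge, and the trace sits right after 'stash':
What may Nadia stash ___ on the shelf in the afternoon?
'stash' is word 4.

4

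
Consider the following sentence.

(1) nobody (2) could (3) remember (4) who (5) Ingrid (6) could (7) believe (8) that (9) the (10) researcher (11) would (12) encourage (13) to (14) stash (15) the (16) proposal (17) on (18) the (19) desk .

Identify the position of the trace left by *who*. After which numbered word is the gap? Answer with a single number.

12

Underlying clause: Ingrid could believe that the researcher would encourage who to stash the proposal on the desk.
'who' functions as the direct object of 'encourage'. It moves to the left edge, and the trace sits right after 'encourage':
Nobody could remember who Ingrid could believe that the researcher would encourage ___ to stash the proposal on the desk.
'encourage' is word 12.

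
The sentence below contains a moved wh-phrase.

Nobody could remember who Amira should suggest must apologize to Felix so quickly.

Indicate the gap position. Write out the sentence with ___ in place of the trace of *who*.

Nobody could remember who Amira should suggest ___ must apologize to Felix so quickly.

In situ: Amira should suggest who must apologize to Felix so quickly.
The filler 'who' is interpreted as the subject of the clause embedded under 'suggest'. The gap is right after 'suggest'.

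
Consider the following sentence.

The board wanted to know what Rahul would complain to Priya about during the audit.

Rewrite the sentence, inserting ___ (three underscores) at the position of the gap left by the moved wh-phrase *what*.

Before movement: Rahul would complain to Priya about what during the audit.
The filler 'what' is interpreted as the object of the preposition 'about'. The gap is right after 'about'.

The board wanted to know what Rahul would complain to Priya about ___ during the audit.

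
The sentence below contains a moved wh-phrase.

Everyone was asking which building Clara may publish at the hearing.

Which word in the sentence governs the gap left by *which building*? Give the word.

In situ: Clara may publish which building at the hearing.
The filler 'which building' is interpreted as the direct object of 'publish'. Fronting leaves a gap immediately after 'publish':
Everyone was asking which building Clara may publish ___ at the hearing.

publish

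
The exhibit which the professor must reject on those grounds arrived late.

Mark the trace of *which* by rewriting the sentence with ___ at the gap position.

'which' is the direct object of 'reject'. The gap is right after 'reject'.

The exhibit which the professor must reject ___ on those grounds arrived late.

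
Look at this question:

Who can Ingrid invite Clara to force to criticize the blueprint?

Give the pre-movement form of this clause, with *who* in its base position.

Ingrid can invite Clara to force who to criticize the blueprint.

The filler 'who' is interpreted as the direct object of 'force'. It moves to the left edge, and the trace sits right after 'force':
Who can Ingrid invite Clara to force ___ to criticize the blueprint?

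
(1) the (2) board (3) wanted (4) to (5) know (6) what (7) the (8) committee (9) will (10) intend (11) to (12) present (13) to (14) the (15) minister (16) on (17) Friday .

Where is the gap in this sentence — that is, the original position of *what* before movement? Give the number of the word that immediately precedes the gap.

In situ: The committee will intend to present what to the minister on Friday.
'what' is the direct object of 'present'. Wh-movement fronts it, leaving a gap right after 'present':
The board wanted to know what the committee will intend to present ___ to the minister on Friday.
'present' is word 12.

12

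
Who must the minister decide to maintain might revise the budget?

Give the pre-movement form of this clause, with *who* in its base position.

The minister must decide to maintain who might revise the budget.

'who' functions as the subject of the clause embedded under 'maintain'. It moves to the left edge, and the trace sits right after 'maintain':
Who must the minister decide to maintain ___ might revise the budget?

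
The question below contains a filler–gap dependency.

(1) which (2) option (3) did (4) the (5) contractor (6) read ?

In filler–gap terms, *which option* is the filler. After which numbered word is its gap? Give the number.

6

Underlying clause: The contractor did read which option.
'which option' functions as the direct object of 'read'. Fronting leaves a gap immediately after 'read':
Which option did the contractor read ___?
'read' is word 6.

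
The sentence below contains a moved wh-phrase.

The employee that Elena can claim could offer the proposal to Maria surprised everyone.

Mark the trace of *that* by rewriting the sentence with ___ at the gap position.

The filler 'that' is interpreted as the subject of the clause embedded under 'claim'. The gap is right after 'claim'.

The employee that Elena can claim ___ could offer the proposal to Maria surprised everyone.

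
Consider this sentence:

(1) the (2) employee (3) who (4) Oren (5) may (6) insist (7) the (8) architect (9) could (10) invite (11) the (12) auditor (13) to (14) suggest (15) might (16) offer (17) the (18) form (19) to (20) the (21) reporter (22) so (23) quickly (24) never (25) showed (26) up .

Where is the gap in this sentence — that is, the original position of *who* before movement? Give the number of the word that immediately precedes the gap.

'who' is the subject of the clause embedded under 'suggest'. Wh-movement fronts it, leaving a gap right after 'suggest':
The employee who Oren may insist the architect could invite the auditor to suggest ___ might offer the form to the reporter so quickly never showed up.
'suggest' is word 14.

14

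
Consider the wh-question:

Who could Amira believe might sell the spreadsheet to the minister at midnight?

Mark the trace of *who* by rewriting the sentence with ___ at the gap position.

Who could Amira believe ___ might sell the spreadsheet to the minister at midnight?

In situ: Amira could believe who might sell the spreadsheet to the minister at midnight.
'who' is the subject of the clause embedded under 'believe'. The gap is right after 'believe'.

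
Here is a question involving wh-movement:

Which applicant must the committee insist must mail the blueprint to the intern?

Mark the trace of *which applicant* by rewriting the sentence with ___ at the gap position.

In situ: The committee must insist which applicant must mail the blueprint to the intern.
The filler 'which applicant' is interpreted as the subject of the clause embedded under 'insist'. The gap is right after 'insist'.

Which applicant must the committee insist ___ must mail the blueprint to the intern?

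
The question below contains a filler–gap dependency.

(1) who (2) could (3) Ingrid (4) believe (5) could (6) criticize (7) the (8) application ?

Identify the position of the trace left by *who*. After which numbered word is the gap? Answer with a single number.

Before movement: Ingrid could believe who could criticize the application.
The filler 'who' is interpreted as the subject of the clause embedded under 'believe'. Wh-movement fronts it, leaving a gap right after 'believe':
Who could Ingrid believe ___ could criticize the application?
'believe' is word 4.

4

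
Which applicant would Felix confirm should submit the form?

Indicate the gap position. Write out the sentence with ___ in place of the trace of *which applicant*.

Before movement: Felix would confirm which applicant should submit the form.
'which applicant' functions as the subject of the clause embedded under 'confirm'. The gap is right after 'confirm'.

Which applicant would Felix confirm ___ should submit the form?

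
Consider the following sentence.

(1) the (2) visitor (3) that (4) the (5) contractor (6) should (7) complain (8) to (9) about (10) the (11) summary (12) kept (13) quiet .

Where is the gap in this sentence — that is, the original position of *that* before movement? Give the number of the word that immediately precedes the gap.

8

The filler 'that' is interpreted as the object of the preposition 'to'. It moves to the left edge, and the trace sits right after 'to':
The visitor that the contractor should complain to ___ about the summary kept quiet.
'to' is word 8.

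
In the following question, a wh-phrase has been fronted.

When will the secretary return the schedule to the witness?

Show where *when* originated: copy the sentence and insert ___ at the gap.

When will the secretary return the schedule to the witness ___?

In situ: The secretary will return the schedule to the witness when.
'when' functions as the temporal adjunct. The gap is right after 'witness'.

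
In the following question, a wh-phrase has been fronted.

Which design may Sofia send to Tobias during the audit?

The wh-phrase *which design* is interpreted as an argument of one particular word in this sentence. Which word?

send

Before movement: Sofia may send which design to Tobias during the audit.
'which design' is the direct object of 'send'. It moves to the left edge, and the trace sits right after 'send':
Which design may Sofia send ___ to Tobias during the audit?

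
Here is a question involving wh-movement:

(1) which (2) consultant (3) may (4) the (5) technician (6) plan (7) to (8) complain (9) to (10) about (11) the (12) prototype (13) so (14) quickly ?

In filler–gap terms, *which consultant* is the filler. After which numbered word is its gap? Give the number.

9

In situ: The technician may plan to complain to which consultant about the prototype so quickly.
'which consultant' is the object of the preposition 'to'. It moves to the left edge, and the trace sits right after 'to':
Which consultant may the technician plan to complain to ___ about the prototype so quickly?
'to' is word 9.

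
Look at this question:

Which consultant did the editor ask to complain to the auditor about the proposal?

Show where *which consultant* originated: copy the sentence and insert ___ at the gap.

Which consultant did the editor ask ___ to complain to the auditor about the proposal?

Underlying clause: The editor did ask which consultant to complain to the auditor about the proposal.
'which consultant' functions as the direct object of 'ask'. The gap is right after 'ask'.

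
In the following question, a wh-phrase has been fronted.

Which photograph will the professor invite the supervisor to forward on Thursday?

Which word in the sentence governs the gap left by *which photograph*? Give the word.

forward

Pre-movement form: The professor will invite the supervisor to forward which photograph on Thursday.
'which photograph' functions as the direct object of 'forward'. Fronting leaves a gap immediately after 'forward':
Which photograph will the professor invite the supervisor to forward ___ on Thursday?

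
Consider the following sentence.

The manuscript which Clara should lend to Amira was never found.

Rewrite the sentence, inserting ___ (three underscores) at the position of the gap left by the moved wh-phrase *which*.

The manuscript which Clara should lend ___ to Amira was never found.

'which' is the direct object of 'lend'. The gap is right after 'lend'.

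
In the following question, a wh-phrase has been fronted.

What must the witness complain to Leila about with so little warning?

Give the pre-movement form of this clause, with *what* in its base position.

The witness must complain to Leila about what with so little warning.

The filler 'what' is interpreted as the object of the preposition 'about'. Fronting leaves a gap immediately after 'about':
What must the witness complain to Leila about ___ with so little warning?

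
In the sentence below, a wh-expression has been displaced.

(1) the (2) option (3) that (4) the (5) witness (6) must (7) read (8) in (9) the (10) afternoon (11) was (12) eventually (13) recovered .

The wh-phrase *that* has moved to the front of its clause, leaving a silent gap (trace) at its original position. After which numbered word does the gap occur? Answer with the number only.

'that' is the direct object of 'read'. It moves to the left edge, and the trace sits right after 'read':
The option that the witness must read ___ in the afternoon was eventually recovered.
'read' is word 7.

7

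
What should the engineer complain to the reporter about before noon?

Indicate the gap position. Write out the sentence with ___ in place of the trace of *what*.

What should the engineer complain to the reporter about ___ before noon?

Underlying clause: The engineer should complain to the reporter about what before noon.
'what' is the object of the preposition 'about'. The gap is right after 'about'.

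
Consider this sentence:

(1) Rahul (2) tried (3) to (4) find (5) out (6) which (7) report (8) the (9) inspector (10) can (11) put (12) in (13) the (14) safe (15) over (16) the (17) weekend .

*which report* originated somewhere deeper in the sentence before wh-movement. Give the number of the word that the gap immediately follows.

11

Pre-movement form: The inspector can put which report in the safe over the weekend.
'which report' is the direct object of 'put'. Fronting leaves a gap immediately after 'put':
Rahul tried to find out which report the inspector can put ___ in the safe over the weekend.
'put' is word 11.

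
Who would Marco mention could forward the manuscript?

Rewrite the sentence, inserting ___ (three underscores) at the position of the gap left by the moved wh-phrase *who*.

Before movement: Marco would mention who could forward the manuscript.
'who' functions as the subject of the clause embedded under 'mention'. The gap is right after 'mention'.

Who would Marco mention ___ could forward the manuscript?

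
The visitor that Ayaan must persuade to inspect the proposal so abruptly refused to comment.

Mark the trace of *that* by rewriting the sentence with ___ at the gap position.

The visitor that Ayaan must persuade ___ to inspect the proposal so abruptly refused to comment.

'that' is the direct object of 'persuade'. The gap is right after 'persuade'.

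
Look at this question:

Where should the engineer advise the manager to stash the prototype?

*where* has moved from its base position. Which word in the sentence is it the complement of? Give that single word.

Before movement: The engineer should advise the manager to stash the prototype where.
'where' is the locative complement of 'stash'. Wh-movement fronts it, leaving a gap right after 'prototype':
Where should the engineer advise the manager to stash the prototype ___?

stash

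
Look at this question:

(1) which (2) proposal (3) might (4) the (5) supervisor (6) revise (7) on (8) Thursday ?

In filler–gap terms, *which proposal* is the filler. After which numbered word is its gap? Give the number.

6

In situ: The supervisor might revise which proposal on Thursday.
The filler 'which proposal' is interpreted as the direct object of 'revise'. It moves to the left edge, and the trace sits right after 'revise':
Which proposal might the supervisor revise ___ on Thursday?
'revise' is word 6.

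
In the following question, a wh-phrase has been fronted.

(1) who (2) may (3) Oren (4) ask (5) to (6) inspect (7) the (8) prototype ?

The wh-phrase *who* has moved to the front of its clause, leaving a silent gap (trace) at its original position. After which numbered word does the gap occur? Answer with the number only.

4

Before movement: Oren may ask who to inspect the prototype.
'who' is the direct object of 'ask'. Wh-movement fronts it, leaving a gap right after 'ask':
Who may Oren ask ___ to inspect the prototype?
'ask' is word 4.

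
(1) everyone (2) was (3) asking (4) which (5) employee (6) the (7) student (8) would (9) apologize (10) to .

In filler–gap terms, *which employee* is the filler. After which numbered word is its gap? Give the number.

Before movement: The student would apologize to which employee.
The filler 'which employee' is interpreted as the object of the preposition 'to'. Fronting leaves a gap immediately after 'to':
Everyone was asking which employee the student would apologize to ___.
'to' is word 10.

10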